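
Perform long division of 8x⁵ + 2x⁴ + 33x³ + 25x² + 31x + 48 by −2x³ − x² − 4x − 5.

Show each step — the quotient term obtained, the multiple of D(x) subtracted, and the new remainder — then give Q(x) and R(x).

Step 1: lead(8x⁵ + 2x⁴ + 33x³ + 25x² + 31x + 48) ÷ lead(D) = 8x⁵ ÷ −2x³ = −4x². Subtract (−4x²)·D = 8x⁵ + 4x⁴ + 16x³ + 20x². Remainder: −2x⁴ + 17x³ + 5x² + 31x + 48.
Step 2: lead(−2x⁴ + 17x³ + 5x² + 31x + 48) ÷ lead(D) = −2x⁴ ÷ −2x³ = x. Subtract (x)·D = −2x⁴ − x³ − 4x² − 5x. Remainder: 18x³ + 9x² + 36x + 48.
Step 3: lead(18x³ + 9x² + 36x + 48) ÷ lead(D) = 18x³ ÷ −2x³ = −9. Subtract (−9)·D = 18x³ + 9x² + 36x + 45. Remainder: 3.

Q(x) = −4x² + x − 9; R(x) = 3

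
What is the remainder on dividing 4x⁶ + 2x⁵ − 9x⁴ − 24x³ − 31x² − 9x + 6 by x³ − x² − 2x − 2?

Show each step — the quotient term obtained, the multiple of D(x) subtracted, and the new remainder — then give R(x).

R(x) = −8x² + 3x + 8

Step 1: lead(4x⁶ + 2x⁵ − 9x⁴ − 24x³ − 31x² − 9x + 6) ÷ lead(D) = 4x⁶ ÷ x³ = 4x³. Subtract (4x³)·D = 4x⁶ − 4x⁵ − 8x⁴ − 8x³. Remainder: 6x⁵ − x⁴ − 16x³ − 31x² − 9x + 6.
Step 2: lead(6x⁵ − x⁴ − 16x³ − 31x² − 9x + 6) ÷ lead(D) = 6x⁵ ÷ x³ = 6x². Subtract (6x²)·D = 6x⁵ − 6x⁴ − 12x³ − 12x². Remainder: 5x⁴ − 4x³ − 19x² − 9x + 6.
Step 3: lead(5x⁴ − 4x³ − 19x² − 9x + 6) ÷ lead(D) = 5x⁴ ÷ x³ = 5x. Subtract (5x)·D = 5x⁴ − 5x³ − 10x² − 10x. Remainder: x³ − 9x² + x + 6.
Step 4: lead(x³ − 9x² + x + 6) ÷ lead(D) = x³ ÷ x³ = 1. Subtract (1)·D = x³ − x² − 2x − 2. Remainder: −8x² + 3x + 8.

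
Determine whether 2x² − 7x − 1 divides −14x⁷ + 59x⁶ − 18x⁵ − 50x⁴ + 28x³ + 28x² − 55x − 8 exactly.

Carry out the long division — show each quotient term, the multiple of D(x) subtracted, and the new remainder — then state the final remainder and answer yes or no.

Step 1: lead(−14x⁷ + 59x⁶ − 18x⁵ − 50x⁴ + 28x³ + 28x² − 55x − 8) ÷ lead(D) = −14x⁷ ÷ 2x² = −7x⁵. Subtract (−7x⁵)·D = −14x⁷ + 49x⁶ + 7x⁵. Remainder: 10x⁶ − 25x⁵ − 50x⁴ + 28x³ + 28x² − 55x − 8.
Step 2: lead(10x⁶ − 25x⁵ − 50x⁴ + 28x³ + 28x² − 55x − 8) ÷ lead(D) = 10x⁶ ÷ 2x² = 5x⁴. Subtract (5x⁴)·D = 10x⁶ − 35x⁵ − 5x⁴. Remainder: 10x⁵ − 45x⁴ + 28x³ + 28x² − 55x − 8.
Step 3: lead(10x⁵ − 45x⁴ + 28x³ + 28x² − 55x − 8) ÷ lead(D) = 10x⁵ ÷ 2x² = 5x³. Subtract (5x³)·D = 10x⁵ − 35x⁴ − 5x³. Remainder: −10x⁴ + 33x³ + 28x² − 55x − 8.
Step 4: lead(−10x⁴ + 33x³ + 28x² − 55x − 8) ÷ lead(D) = −10x⁴ ÷ 2x² = −5x². Subtract (−5x²)·D = −10x⁴ + 35x³ + 5x². Remainder: −2x³ + 23x² − 55x − 8.
Step 5: lead(−2x³ + 23x² − 55x − 8) ÷ lead(D) = −2x³ ÷ 2x² = −x. Subtract (−x)·D = −2x³ + 7x² + x. Remainder: 16x² − 56x − 8.
Step 6: lead(16x² − 56x − 8) ÷ lead(D) = 16x² ÷ 2x² = 8. Subtract (8)·D = 16x² − 56x − 8. Remainder: 0.

R(x) = 0, so D(x) is a factor of P(x). yes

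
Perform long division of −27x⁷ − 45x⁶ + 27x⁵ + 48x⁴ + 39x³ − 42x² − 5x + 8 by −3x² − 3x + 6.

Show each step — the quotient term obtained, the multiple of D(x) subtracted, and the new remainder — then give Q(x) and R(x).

Q(x) = 9x⁵ + 6x⁴ + 3x³ − 7x²; R(x) = −5x + 8

Step 1: lead(−27x⁷ − 45x⁶ + 27x⁵ + 48x⁴ + 39x³ − 42x² − 5x + 8) ÷ lead(D) = −27x⁷ ÷ −3x² = 9x⁵. Subtract (9x⁵)·D = −27x⁷ − 27x⁶ + 54x⁵. Remainder: −18x⁶ − 27x⁵ + 48x⁴ + 39x³ − 42x² − 5x + 8.
Step 2: lead(−18x⁶ − 27x⁵ + 48x⁴ + 39x³ − 42x² − 5x + 8) ÷ lead(D) = −18x⁶ ÷ −3x² = 6x⁴. Subtract (6x⁴)·D = −18x⁶ − 18x⁵ + 36x⁴. Remainder: −9x⁵ + 12x⁴ + 39x³ − 42x² − 5x + 8.
Step 3: lead(−9x⁵ + 12x⁴ + 39x³ − 42x² − 5x + 8) ÷ lead(D) = −9x⁵ ÷ −3x² = 3x³. Subtract (3x³)·D = −9x⁵ − 9x⁴ + 18x³. Remainder: 21x⁴ + 21x³ − 42x² − 5x + 8.
Step 4: lead(21x⁴ + 21x³ − 42x² − 5x + 8) ÷ lead(D) = 21x⁴ ÷ −3x² = −7x². Subtract (−7x²)·D = 21x⁴ + 21x³ − 42x². Remainder: −5x + 8.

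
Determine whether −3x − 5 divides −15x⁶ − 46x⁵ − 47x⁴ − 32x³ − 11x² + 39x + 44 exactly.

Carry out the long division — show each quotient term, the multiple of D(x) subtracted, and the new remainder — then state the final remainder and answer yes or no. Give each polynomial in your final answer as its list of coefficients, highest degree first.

R = [4], so D(x) is not a factor of P(x). no

Step 1: lead(−15x⁶ − 46x⁵ − 47x⁴ − 32x³ − 11x² + 39x + 44) ÷ lead(D) = −15x⁶ ÷ −3x = 5x⁵. Subtract (5x⁵)·D = −15x⁶ − 25x⁵. Remainder: −21x⁵ − 47x⁴ − 32x³ − 11x² + 39x + 44.
Step 2: lead(−21x⁵ − 47x⁴ − 32x³ − 11x² + 39x + 44) ÷ lead(D) = −21x⁵ ÷ −3x = 7x⁴. Subtract (7x⁴)·D = −21x⁵ − 35x⁴. Remainder: −12x⁴ − 32x³ − 11x² + 39x + 44.
Step 3: lead(−12x⁴ − 32x³ − 11x² + 39x + 44) ÷ lead(D) = −12x⁴ ÷ −3x = 4x³. Subtract (4x³)·D = −12x⁴ − 20x³. Remainder: −12x³ − 11x² + 39x + 44.
Step 4: lead(−12x³ − 11x² + 39x + 44) ÷ lead(D) = −12x³ ÷ −3x = 4x². Subtract (4x²)·D = −12x³ − 20x². Remainder: 9x² + 39x + 44.
Step 5: lead(9x² + 39x + 44) ÷ lead(D) = 9x² ÷ −3x = −3x. Subtract (−3x)·D = 9x² + 15x. Remainder: 24x + 44.
Step 6: lead(24x + 44) ÷ lead(D) = 24x ÷ −3x = −8. Subtract (−8)·D = 24x + 40. Remainder: 4.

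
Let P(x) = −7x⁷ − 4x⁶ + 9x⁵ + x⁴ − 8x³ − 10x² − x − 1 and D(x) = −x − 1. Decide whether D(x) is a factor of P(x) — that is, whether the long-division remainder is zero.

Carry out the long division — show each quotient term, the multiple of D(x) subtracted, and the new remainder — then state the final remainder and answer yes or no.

Step 1: lead(−7x⁷ − 4x⁶ + 9x⁵ + x⁴ − 8x³ − 10x² − x − 1) ÷ lead(D) = −7x⁷ ÷ −x = 7x⁶. Subtract (7x⁶)·D = −7x⁷ − 7x⁶. Remainder: 3x⁶ + 9x⁵ + x⁴ − 8x³ − 10x² − x − 1.
Step 2: lead(3x⁶ + 9x⁵ + x⁴ − 8x³ − 10x² − x − 1) ÷ lead(D) = 3x⁶ ÷ −x = −3x⁵. Subtract (−3x⁵)·D = 3x⁶ + 3x⁵. Remainder: 6x⁵ + x⁴ − 8x³ − 10x² − x − 1.
Step 3: lead(6x⁵ + x⁴ − 8x³ − 10x² − x − 1) ÷ lead(D) = 6x⁵ ÷ −x = −6x⁴. Subtract (−6x⁴)·D = 6x⁵ + 6x⁴. Remainder: −5x⁴ − 8x³ − 10x² − x − 1.
Step 4: lead(−5x⁴ − 8x³ − 10x² − x − 1) ÷ lead(D) = −5x⁴ ÷ −x = 5x³. Subtract (5x³)·D = −5x⁴ − 5x³. Remainder: −3x³ − 10x² − x − 1.
Step 5: lead(−3x³ − 10x² − x − 1) ÷ lead(D) = −3x³ ÷ −x = 3x². Subtract (3x²)·D = −3x³ − 3x². Remainder: −7x² − x − 1.
Step 6: lead(−7x² − x − 1) ÷ lead(D) = −7x² ÷ −x = 7x. Subtract (7x)·D = −7x² − 7x. Remainder: 6x − 1.
Step 7: lead(6x − 1) ÷ lead(D) = 6x ÷ −x = −6. Subtract (−6)·D = 6x + 6. Remainder: −7.

R(x) = −7, so D(x) is not a factor of P(x). no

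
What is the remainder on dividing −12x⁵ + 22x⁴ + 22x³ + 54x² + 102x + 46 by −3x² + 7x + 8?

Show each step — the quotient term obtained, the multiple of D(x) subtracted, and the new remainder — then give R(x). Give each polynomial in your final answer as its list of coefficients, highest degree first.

R = [-4, -2]

Step 1: lead(−12x⁵ + 22x⁴ + 22x³ + 54x² + 102x + 46) ÷ lead(D) = −12x⁵ ÷ −3x² = 4x³. Subtract (4x³)·D = −12x⁵ + 28x⁴ + 32x³. Remainder: −6x⁴ − 10x³ + 54x² + 102x + 46.
Step 2: lead(−6x⁴ − 10x³ + 54x² + 102x + 46) ÷ lead(D) = −6x⁴ ÷ −3x² = 2x². Subtract (2x²)·D = −6x⁴ + 14x³ + 16x². Remainder: −24x³ + 38x² + 102x + 46.
Step 3: lead(−24x³ + 38x² + 102x + 46) ÷ lead(D) = −24x³ ÷ −3x² = 8x. Subtract (8x)·D = −24x³ + 56x² + 64x. Remainder: −18x² + 38x + 46.
Step 4: lead(−18x² + 38x + 46) ÷ lead(D) = −18x² ÷ −3x² = 6. Subtract (6)·D = −18x² + 42x + 48. Remainder: −4x − 2.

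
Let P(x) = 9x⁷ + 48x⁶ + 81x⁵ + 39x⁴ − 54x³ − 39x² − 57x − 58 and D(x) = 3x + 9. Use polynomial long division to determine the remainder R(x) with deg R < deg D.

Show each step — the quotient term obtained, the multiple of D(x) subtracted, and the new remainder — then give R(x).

Step 1: lead(9x⁷ + 48x⁶ + 81x⁵ + 39x⁴ − 54x³ − 39x² − 57x − 58) ÷ lead(D) = 9x⁷ ÷ 3x = 3x⁶. Subtract (3x⁶)·D = 9x⁷ + 27x⁶. Remainder: 21x⁶ + 81x⁵ + 39x⁴ − 54x³ − 39x² − 57x − 58.
Step 2: lead(21x⁶ + 81x⁵ + 39x⁴ − 54x³ − 39x² − 57x − 58) ÷ lead(D) = 21x⁶ ÷ 3x = 7x⁵. Subtract (7x⁵)·D = 21x⁶ + 63x⁵. Remainder: 18x⁵ + 39x⁴ − 54x³ − 39x² − 57x − 58.
Step 3: lead(18x⁵ + 39x⁴ − 54x³ − 39x² − 57x − 58) ÷ lead(D) = 18x⁵ ÷ 3x = 6x⁴. Subtract (6x⁴)·D = 18x⁵ + 54x⁴. Remainder: −15x⁴ − 54x³ − 39x² − 57x − 58.
Step 4: lead(−15x⁴ − 54x³ − 39x² − 57x − 58) ÷ lead(D) = −15x⁴ ÷ 3x = −5x³. Subtract (−5x³)·D = −15x⁴ − 45x³. Remainder: −9x³ − 39x² − 57x − 58.
Step 5: lead(−9x³ − 39x² − 57x − 58) ÷ lead(D) = −9x³ ÷ 3x = −3x². Subtract (−3x²)·D = −9x³ − 27x². Remainder: −12x² − 57x − 58.
Step 6: lead(−12x² − 57x − 58) ÷ lead(D) = −12x² ÷ 3x = −4x. Subtract (−4x)·D = −12x² − 36x. Remainder: −21x − 58.
Step 7: lead(−21x − 58) ÷ lead(D) = −21x ÷ 3x = −7. Subtract (−7)·D = −21x − 63. Remainder: 5.

R(x) = 5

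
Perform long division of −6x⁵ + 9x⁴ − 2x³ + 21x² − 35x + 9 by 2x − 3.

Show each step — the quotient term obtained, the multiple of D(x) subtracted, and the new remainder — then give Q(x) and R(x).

Q(x) = −3x⁴ − x² + 9x − 4; R(x) = −3

Step 1: lead(−6x⁵ + 9x⁴ − 2x³ + 21x² − 35x + 9) ÷ lead(D) = −6x⁵ ÷ 2x = −3x⁴. Subtract (−3x⁴)·D = −6x⁵ + 9x⁴. Remainder: −2x³ + 21x² − 35x + 9.
Step 2: lead(−2x³ + 21x² − 35x + 9) ÷ lead(D) = −2x³ ÷ 2x = −x². Subtract (−x²)·D = −2x³ + 3x². Remainder: 18x² − 35x + 9.
Step 3: lead(18x² − 35x + 9) ÷ lead(D) = 18x² ÷ 2x = 9x. Subtract (9x)·D = 18x² − 27x. Remainder: −8x + 9.
Step 4: lead(−8x + 9) ÷ lead(D) = −8x ÷ 2x = −4. Subtract (−4)·D = −8x + 12. Remainder: −3.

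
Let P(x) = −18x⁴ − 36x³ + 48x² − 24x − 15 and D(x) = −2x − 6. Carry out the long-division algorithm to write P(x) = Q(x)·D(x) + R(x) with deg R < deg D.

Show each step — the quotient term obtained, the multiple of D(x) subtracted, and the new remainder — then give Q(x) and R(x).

Step 1: lead(−18x⁴ − 36x³ + 48x² − 24x − 15) ÷ lead(D) = −18x⁴ ÷ −2x = 9x³. Subtract (9x³)·D = −18x⁴ − 54x³. Remainder: 18x³ + 48x² − 24x − 15.
Step 2: lead(18x³ + 48x² − 24x − 15) ÷ lead(D) = 18x³ ÷ −2x = −9x². Subtract (−9x²)·D = 18x³ + 54x². Remainder: −6x² − 24x − 15.
Step 3: lead(−6x² − 24x − 15) ÷ lead(D) = −6x² ÷ −2x = 3x. Subtract (3x)·D = −6x² − 18x. Remainder: −6x − 15.
Step 4: lead(−6x − 15) ÷ lead(D) = −6x ÷ −2x = 3. Subtract (3)·D = −6x − 18. Remainder: 3.

Q(x) = 9x³ − 9x² + 3x + 3; R(x) = 3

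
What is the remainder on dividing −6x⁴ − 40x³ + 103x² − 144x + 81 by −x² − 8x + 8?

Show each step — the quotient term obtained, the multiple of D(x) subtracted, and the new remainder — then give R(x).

R(x) = −8x + 9

Step 1: lead(−6x⁴ − 40x³ + 103x² − 144x + 81) ÷ lead(D) = −6x⁴ ÷ −x² = 6x². Subtract (6x²)·D = −6x⁴ − 48x³ + 48x². Remainder: 8x³ + 55x² − 144x + 81.
Step 2: lead(8x³ + 55x² − 144x + 81) ÷ lead(D) = 8x³ ÷ −x² = −8x. Subtract (−8x)·D = 8x³ + 64x² − 64x. Remainder: −9x² − 80x + 81.
Step 3: lead(−9x² − 80x + 81) ÷ lead(D) = −9x² ÷ −x² = 9. Subtract (9)·D = −9x² − 72x + 72. Remainder: −8x + 9.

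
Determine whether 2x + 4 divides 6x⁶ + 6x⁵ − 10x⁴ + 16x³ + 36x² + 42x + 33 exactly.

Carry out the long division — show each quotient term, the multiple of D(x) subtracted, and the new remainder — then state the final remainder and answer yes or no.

R(x) = −3, so D(x) is not a factor of P(x). no

Step 1: lead(6x⁶ + 6x⁵ − 10x⁴ + 16x³ + 36x² + 42x + 33) ÷ lead(D) = 6x⁶ ÷ 2x = 3x⁵. Subtract (3x⁵)·D = 6x⁶ + 12x⁵. Remainder: −6x⁵ − 10x⁴ + 16x³ + 36x² + 42x + 33.
Step 2: lead(−6x⁵ − 10x⁴ + 16x³ + 36x² + 42x + 33) ÷ lead(D) = −6x⁵ ÷ 2x = −3x⁴. Subtract (−3x⁴)·D = −6x⁵ − 12x⁴. Remainder: 2x⁴ + 16x³ + 36x² + 42x + 33.
Step 3: lead(2x⁴ + 16x³ + 36x² + 42x + 33) ÷ lead(D) = 2x⁴ ÷ 2x = x³. Subtract (x³)·D = 2x⁴ + 4x³. Remainder: 12x³ + 36x² + 42x + 33.
Step 4: lead(12x³ + 36x² + 42x + 33) ÷ lead(D) = 12x³ ÷ 2x = 6x². Subtract (6x²)·D = 12x³ + 24x². Remainder: 12x² + 42x + 33.
Step 5: lead(12x² + 42x + 33) ÷ lead(D) = 12x² ÷ 2x = 6x. Subtract (6x)·D = 12x² + 24x. Remainder: 18x + 33.
Step 6: lead(18x + 33) ÷ lead(D) = 18x ÷ 2x = 9. Subtract (9)·D = 18x + 36. Remainder: −3.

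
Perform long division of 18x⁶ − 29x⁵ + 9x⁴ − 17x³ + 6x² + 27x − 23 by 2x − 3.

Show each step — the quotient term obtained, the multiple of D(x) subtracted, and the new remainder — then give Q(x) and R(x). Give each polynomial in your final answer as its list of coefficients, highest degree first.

Step 1: lead(18x⁶ − 29x⁵ + 9x⁴ − 17x³ + 6x² + 27x − 23) ÷ lead(D) = 18x⁶ ÷ 2x = 9x⁵. Subtract (9x⁵)·D = 18x⁶ − 27x⁵. Remainder: −2x⁵ + 9x⁴ − 17x³ + 6x² + 27x − 23.
Step 2: lead(−2x⁵ + 9x⁴ − 17x³ + 6x² + 27x − 23) ÷ lead(D) = −2x⁵ ÷ 2x = −x⁴. Subtract (−x⁴)·D = −2x⁵ + 3x⁴. Remainder: 6x⁴ − 17x³ + 6x² + 27x − 23.
Step 3: lead(6x⁴ − 17x³ + 6x² + 27x − 23) ÷ lead(D) = 6x⁴ ÷ 2x = 3x³. Subtract (3x³)·D = 6x⁴ − 9x³. Remainder: −8x³ + 6x² + 27x − 23.
Step 4: lead(−8x³ + 6x² + 27x − 23) ÷ lead(D) = −8x³ ÷ 2x = −4x². Subtract (−4x²)·D = −8x³ + 12x². Remainder: −6x² + 27x − 23.
Step 5: lead(−6x² + 27x − 23) ÷ lead(D) = −6x² ÷ 2x = −3x. Subtract (−3x)·D = −6x² + 9x. Remainder: 18x − 23.
Step 6: lead(18x − 23) ÷ lead(D) = 18x ÷ 2x = 9. Subtract (9)·D = 18x − 27. Remainder: 4.

Q = [9, -1, 3, -4, -3, 9]; R = [4]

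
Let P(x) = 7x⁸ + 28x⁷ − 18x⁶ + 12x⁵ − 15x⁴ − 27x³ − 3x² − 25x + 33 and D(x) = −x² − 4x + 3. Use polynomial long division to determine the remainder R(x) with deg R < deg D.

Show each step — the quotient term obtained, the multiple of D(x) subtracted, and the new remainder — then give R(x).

R(x) = 2x + 6

Step 1: lead(7x⁸ + 28x⁷ − 18x⁶ + 12x⁵ − 15x⁴ − 27x³ − 3x² − 25x + 33) ÷ lead(D) = 7x⁸ ÷ −x² = −7x⁶. Subtract (−7x⁶)·D = 7x⁸ + 28x⁷ − 21x⁶. Remainder: 3x⁶ + 12x⁵ − 15x⁴ − 27x³ − 3x² − 25x + 33.
Step 2: lead(3x⁶ + 12x⁵ − 15x⁴ − 27x³ − 3x² − 25x + 33) ÷ lead(D) = 3x⁶ ÷ −x² = −3x⁴. Subtract (−3x⁴)·D = 3x⁶ + 12x⁵ − 9x⁴. Remainder: −6x⁴ − 27x³ − 3x² − 25x + 33.
Step 3: lead(−6x⁴ − 27x³ − 3x² − 25x + 33) ÷ lead(D) = −6x⁴ ÷ −x² = 6x². Subtract (6x²)·D = −6x⁴ − 24x³ + 18x². Remainder: −3x³ − 21x² − 25x + 33.
Step 4: lead(−3x³ − 21x² − 25x + 33) ÷ lead(D) = −3x³ ÷ −x² = 3x. Subtract (3x)·D = −3x³ − 12x² + 9x. Remainder: −9x² − 34x + 33.
Step 5: lead(−9x² − 34x + 33) ÷ lead(D) = −9x² ÷ −x² = 9. Subtract (9)·D = −9x² − 36x + 27. Remainder: 2x + 6.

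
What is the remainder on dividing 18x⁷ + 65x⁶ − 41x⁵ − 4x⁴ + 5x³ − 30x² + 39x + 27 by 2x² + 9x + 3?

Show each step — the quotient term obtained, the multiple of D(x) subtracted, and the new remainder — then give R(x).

Step 1: lead(18x⁷ + 65x⁶ − 41x⁵ − 4x⁴ + 5x³ − 30x² + 39x + 27) ÷ lead(D) = 18x⁷ ÷ 2x² = 9x⁵. Subtract (9x⁵)·D = 18x⁷ + 81x⁶ + 27x⁵. Remainder: −16x⁶ − 68x⁵ − 4x⁴ + 5x³ − 30x² + 39x + 27.
Step 2: lead(−16x⁶ − 68x⁵ − 4x⁴ + 5x³ − 30x² + 39x + 27) ÷ lead(D) = −16x⁶ ÷ 2x² = −8x⁴. Subtract (−8x⁴)·D = −16x⁶ − 72x⁵ − 24x⁴. Remainder: 4x⁵ + 20x⁴ + 5x³ − 30x² + 39x + 27.
Step 3: lead(4x⁵ + 20x⁴ + 5x³ − 30x² + 39x + 27) ÷ lead(D) = 4x⁵ ÷ 2x² = 2x³. Subtract (2x³)·D = 4x⁵ + 18x⁴ + 6x³. Remainder: 2x⁴ − x³ − 30x² + 39x + 27.
Step 4: lead(2x⁴ − x³ − 30x² + 39x + 27) ÷ lead(D) = 2x⁴ ÷ 2x² = x². Subtract (x²)·D = 2x⁴ + 9x³ + 3x². Remainder: −10x³ − 33x² + 39x + 27.
Step 5: lead(−10x³ − 33x² + 39x + 27) ÷ lead(D) = −10x³ ÷ 2x² = −5x. Subtract (−5x)·D = −10x³ − 45x² − 15x. Remainder: 12x² + 54x + 27.
Step 6: lead(12x² + 54x + 27) ÷ lead(D) = 12x² ÷ 2x² = 6. Subtract (6)·D = 12x² + 54x + 18. Remainder: 9.

R(x) = 9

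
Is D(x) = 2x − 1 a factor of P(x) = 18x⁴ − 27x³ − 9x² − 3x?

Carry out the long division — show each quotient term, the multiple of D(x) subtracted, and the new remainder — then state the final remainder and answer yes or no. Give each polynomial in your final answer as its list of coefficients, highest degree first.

Step 1: lead(18x⁴ − 27x³ − 9x² − 3x) ÷ lead(D) = 18x⁴ ÷ 2x = 9x³. Subtract (9x³)·D = 18x⁴ − 9x³. Remainder: −18x³ − 9x² − 3x.
Step 2: lead(−18x³ − 9x² − 3x) ÷ lead(D) = −18x³ ÷ 2x = −9x². Subtract (−9x²)·D = −18x³ + 9x². Remainder: −18x² − 3x.
Step 3: lead(−18x² − 3x) ÷ lead(D) = −18x² ÷ 2x = −9x. Subtract (−9x)·D = −18x² + 9x. Remainder: −12x.
Step 4: lead(−12x) ÷ lead(D) = −12x ÷ 2x = −6. Subtract (−6)·D = −12x + 6. Remainder: −6.

R = [-6], so D(x) is not a factor of P(x). no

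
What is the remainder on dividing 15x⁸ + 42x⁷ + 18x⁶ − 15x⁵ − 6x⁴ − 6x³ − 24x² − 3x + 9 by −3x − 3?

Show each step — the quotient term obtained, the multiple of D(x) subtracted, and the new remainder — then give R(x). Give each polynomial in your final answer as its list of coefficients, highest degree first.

Step 1: lead(15x⁸ + 42x⁷ + 18x⁶ − 15x⁵ − 6x⁴ − 6x³ − 24x² − 3x + 9) ÷ lead(D) = 15x⁸ ÷ −3x = −5x⁷. Subtract (−5x⁷)·D = 15x⁸ + 15x⁷. Remainder: 27x⁷ + 18x⁶ − 15x⁵ − 6x⁴ − 6x³ − 24x² − 3x + 9.
Step 2: lead(27x⁷ + 18x⁶ − 15x⁵ − 6x⁴ − 6x³ − 24x² − 3x + 9) ÷ lead(D) = 27x⁷ ÷ −3x = −9x⁶. Subtract (−9x⁶)·D = 27x⁷ + 27x⁶. Remainder: −9x⁶ − 15x⁵ − 6x⁴ − 6x³ − 24x² − 3x + 9.
Step 3: lead(−9x⁶ − 15x⁵ − 6x⁴ − 6x³ − 24x² − 3x + 9) ÷ lead(D) = −9x⁶ ÷ −3x = 3x⁵. Subtract (3x⁵)·D = −9x⁶ − 9x⁵. Remainder: −6x⁵ − 6x⁴ − 6x³ − 24x² − 3x + 9.
Step 4: lead(−6x⁵ − 6x⁴ − 6x³ − 24x² − 3x + 9) ÷ lead(D) = −6x⁵ ÷ −3x = 2x⁴. Subtract (2x⁴)·D = −6x⁵ − 6x⁴. Remainder: −6x³ − 24x² − 3x + 9.
Step 5: lead(−6x³ − 24x² − 3x + 9) ÷ lead(D) = −6x³ ÷ −3x = 2x². Subtract (2x²)·D = −6x³ − 6x². Remainder: −18x² − 3x + 9.
Step 6: lead(−18x² − 3x + 9) ÷ lead(D) = −18x² ÷ −3x = 6x. Subtract (6x)·D = −18x² − 18x. Remainder: 15x + 9.
Step 7: lead(15x + 9) ÷ lead(D) = 15x ÷ −3x = −5. Subtract (−5)·D = 15x + 15. Remainder: −6.

R = [-6]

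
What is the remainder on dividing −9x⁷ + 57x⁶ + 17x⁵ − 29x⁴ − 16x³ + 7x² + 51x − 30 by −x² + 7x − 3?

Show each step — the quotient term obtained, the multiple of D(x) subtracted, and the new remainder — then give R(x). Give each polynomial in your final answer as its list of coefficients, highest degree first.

R = [-9, -3]

Step 1: lead(−9x⁷ + 57x⁶ + 17x⁵ − 29x⁴ − 16x³ + 7x² + 51x − 30) ÷ lead(D) = −9x⁷ ÷ −x² = 9x⁵. Subtract (9x⁵)·D = −9x⁷ + 63x⁶ − 27x⁵. Remainder: −6x⁶ + 44x⁵ − 29x⁴ − 16x³ + 7x² + 51x − 30.
Step 2: lead(−6x⁶ + 44x⁵ − 29x⁴ − 16x³ + 7x² + 51x − 30) ÷ lead(D) = −6x⁶ ÷ −x² = 6x⁴. Subtract (6x⁴)·D = −6x⁶ + 42x⁵ − 18x⁴. Remainder: 2x⁵ − 11x⁴ − 16x³ + 7x² + 51x − 30.
Step 3: lead(2x⁵ − 11x⁴ − 16x³ + 7x² + 51x − 30) ÷ lead(D) = 2x⁵ ÷ −x² = −2x³. Subtract (−2x³)·D = 2x⁵ − 14x⁴ + 6x³. Remainder: 3x⁴ − 22x³ + 7x² + 51x − 30.
Step 4: lead(3x⁴ − 22x³ + 7x² + 51x − 30) ÷ lead(D) = 3x⁴ ÷ −x² = −3x². Subtract (−3x²)·D = 3x⁴ − 21x³ + 9x². Remainder: −x³ − 2x² + 51x − 30.
Step 5: lead(−x³ − 2x² + 51x − 30) ÷ lead(D) = −x³ ÷ −x² = x. Subtract (x)·D = −x³ + 7x² − 3x. Remainder: −9x² + 54x − 30.
Step 6: lead(−9x² + 54x − 30) ÷ lead(D) = −9x² ÷ −x² = 9. Subtract (9)·D = −9x² + 63x − 27. Remainder: −9x − 3.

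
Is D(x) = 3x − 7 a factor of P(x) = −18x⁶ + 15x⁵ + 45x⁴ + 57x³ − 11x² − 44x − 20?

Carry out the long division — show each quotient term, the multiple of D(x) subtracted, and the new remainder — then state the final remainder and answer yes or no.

Step 1: lead(−18x⁶ + 15x⁵ + 45x⁴ + 57x³ − 11x² − 44x − 20) ÷ lead(D) = −18x⁶ ÷ 3x = −6x⁵. Subtract (−6x⁵)·D = −18x⁶ + 42x⁵. Remainder: −27x⁵ + 45x⁴ + 57x³ − 11x² − 44x − 20.
Step 2: lead(−27x⁵ + 45x⁴ + 57x³ − 11x² − 44x − 20) ÷ lead(D) = −27x⁵ ÷ 3x = −9x⁴. Subtract (−9x⁴)·D = −27x⁵ + 63x⁴. Remainder: −18x⁴ + 57x³ − 11x² − 44x − 20.
Step 3: lead(−18x⁴ + 57x³ − 11x² − 44x − 20) ÷ lead(D) = −18x⁴ ÷ 3x = −6x³. Subtract (−6x³)·D = −18x⁴ + 42x³. Remainder: 15x³ − 11x² − 44x − 20.
Step 4: lead(15x³ − 11x² − 44x − 20) ÷ lead(D) = 15x³ ÷ 3x = 5x². Subtract (5x²)·D = 15x³ − 35x². Remainder: 24x² − 44x − 20.
Step 5: lead(24x² − 44x − 20) ÷ lead(D) = 24x² ÷ 3x = 8x. Subtract (8x)·D = 24x² − 56x. Remainder: 12x − 20.
Step 6: lead(12x − 20) ÷ lead(D) = 12x ÷ 3x = 4. Subtract (4)·D = 12x − 28. Remainder: 8.

R(x) = 8, so D(x) is not a factor of P(x). no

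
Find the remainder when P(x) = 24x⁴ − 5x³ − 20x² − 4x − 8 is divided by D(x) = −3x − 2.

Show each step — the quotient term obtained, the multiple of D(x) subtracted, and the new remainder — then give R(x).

R(x) = −8

Step 1: lead(24x⁴ − 5x³ − 20x² − 4x − 8) ÷ lead(D) = 24x⁴ ÷ −3x = −8x³. Subtract (−8x³)·D = 24x⁴ + 16x³. Remainder: −21x³ − 20x² − 4x − 8.
Step 2: lead(−21x³ − 20x² − 4x − 8) ÷ lead(D) = −21x³ ÷ −3x = 7x². Subtract (7x²)·D = −21x³ − 14x². Remainder: −6x² − 4x − 8.
Step 3: lead(−6x² − 4x − 8) ÷ lead(D) = −6x² ÷ −3x = 2x. Subtract (2x)·D = −6x² − 4x. Remainder: −8.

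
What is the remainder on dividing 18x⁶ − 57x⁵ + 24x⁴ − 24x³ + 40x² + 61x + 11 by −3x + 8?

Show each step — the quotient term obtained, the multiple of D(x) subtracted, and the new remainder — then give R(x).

Step 1: lead(18x⁶ − 57x⁵ + 24x⁴ − 24x³ + 40x² + 61x + 11) ÷ lead(D) = 18x⁶ ÷ −3x = −6x⁵. Subtract (−6x⁵)·D = 18x⁶ − 48x⁵. Remainder: −9x⁵ + 24x⁴ − 24x³ + 40x² + 61x + 11.
Step 2: lead(−9x⁵ + 24x⁴ − 24x³ + 40x² + 61x + 11) ÷ lead(D) = −9x⁵ ÷ −3x = 3x⁴. Subtract (3x⁴)·D = −9x⁵ + 24x⁴. Remainder: −24x³ + 40x² + 61x + 11.
Step 3: lead(−24x³ + 40x² + 61x + 11) ÷ lead(D) = −24x³ ÷ −3x = 8x². Subtract (8x²)·D = −24x³ + 64x². Remainder: −24x² + 61x + 11.
Step 4: lead(−24x² + 61x + 11) ÷ lead(D) = −24x² ÷ −3x = 8x. Subtract (8x)·D = −24x² + 64x. Remainder: −3x + 11.
Step 5: lead(−3x + 11) ÷ lead(D) = −3x ÷ −3x = 1. Subtract (1)·D = −3x + 8. Remainder: 3.

R(x) = 3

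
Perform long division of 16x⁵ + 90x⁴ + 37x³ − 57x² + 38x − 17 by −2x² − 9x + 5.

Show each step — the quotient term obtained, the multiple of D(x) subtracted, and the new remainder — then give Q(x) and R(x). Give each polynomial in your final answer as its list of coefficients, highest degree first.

Step 1: lead(16x⁵ + 90x⁴ + 37x³ − 57x² + 38x − 17) ÷ lead(D) = 16x⁵ ÷ −2x² = −8x³. Subtract (−8x³)·D = 16x⁵ + 72x⁴ − 40x³. Remainder: 18x⁴ + 77x³ − 57x² + 38x − 17.
Step 2: lead(18x⁴ + 77x³ − 57x² + 38x − 17) ÷ lead(D) = 18x⁴ ÷ −2x² = −9x². Subtract (−9x²)·D = 18x⁴ + 81x³ − 45x². Remainder: −4x³ − 12x² + 38x − 17.
Step 3: lead(−4x³ − 12x² + 38x − 17) ÷ lead(D) = −4x³ ÷ −2x² = 2x. Subtract (2x)·D = −4x³ − 18x² + 10x. Remainder: 6x² + 28x − 17.
Step 4: lead(6x² + 28x − 17) ÷ lead(D) = 6x² ÷ −2x² = −3. Subtract (−3)·D = 6x² + 27x − 15. Remainder: x − 2.

Q = [-8, -9, 2, -3]; R = [1, -2]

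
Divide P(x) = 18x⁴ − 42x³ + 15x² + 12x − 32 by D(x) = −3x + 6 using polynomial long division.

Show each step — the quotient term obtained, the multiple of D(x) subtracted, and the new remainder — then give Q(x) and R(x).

Step 1: lead(18x⁴ − 42x³ + 15x² + 12x − 32) ÷ lead(D) = 18x⁴ ÷ −3x = −6x³. Subtract (−6x³)·D = 18x⁴ − 36x³. Remainder: −6x³ + 15x² + 12x − 32.
Step 2: lead(−6x³ + 15x² + 12x − 32) ÷ lead(D) = −6x³ ÷ −3x = 2x². Subtract (2x²)·D = −6x³ + 12x². Remainder: 3x² + 12x − 32.
Step 3: lead(3x² + 12x − 32) ÷ lead(D) = 3x² ÷ −3x = −x. Subtract (−x)·D = 3x² − 6x. Remainder: 18x − 32.
Step 4: lead(18x − 32) ÷ lead(D) = 18x ÷ −3x = −6. Subtract (−6)·D = 18x − 36. Remainder: 4.

Q(x) = −6x³ + 2x² − x − 6; R(x) = 4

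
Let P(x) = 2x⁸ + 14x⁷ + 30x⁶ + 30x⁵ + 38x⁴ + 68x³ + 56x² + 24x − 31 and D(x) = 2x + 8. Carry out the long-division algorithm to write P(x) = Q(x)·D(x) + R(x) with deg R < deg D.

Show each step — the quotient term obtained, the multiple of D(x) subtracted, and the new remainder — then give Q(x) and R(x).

Step 1: lead(2x⁸ + 14x⁷ + 30x⁶ + 30x⁵ + 38x⁴ + 68x³ + 56x² + 24x − 31) ÷ lead(D) = 2x⁸ ÷ 2x = x⁷. Subtract (x⁷)·D = 2x⁸ + 8x⁷. Remainder: 6x⁷ + 30x⁶ + 30x⁵ + 38x⁴ + 68x³ + 56x² + 24x − 31.
Step 2: lead(6x⁷ + 30x⁶ + 30x⁵ + 38x⁴ + 68x³ + 56x² + 24x − 31) ÷ lead(D) = 6x⁷ ÷ 2x = 3x⁶. Subtract (3x⁶)·D = 6x⁷ + 24x⁶. Remainder: 6x⁶ + 30x⁵ + 38x⁴ + 68x³ + 56x² + 24x − 31.
Step 3: lead(6x⁶ + 30x⁵ + 38x⁴ + 68x³ + 56x² + 24x − 31) ÷ lead(D) = 6x⁶ ÷ 2x = 3x⁵. Subtract (3x⁵)·D = 6x⁶ + 24x⁵. Remainder: 6x⁵ + 38x⁴ + 68x³ + 56x² + 24x − 31.
Step 4: lead(6x⁵ + 38x⁴ + 68x³ + 56x² + 24x − 31) ÷ lead(D) = 6x⁵ ÷ 2x = 3x⁴. Subtract (3x⁴)·D = 6x⁵ + 24x⁴. Remainder: 14x⁴ + 68x³ + 56x² + 24x − 31.
Step 5: lead(14x⁴ + 68x³ + 56x² + 24x − 31) ÷ lead(D) = 14x⁴ ÷ 2x = 7x³. Subtract (7x³)·D = 14x⁴ + 56x³. Remainder: 12x³ + 56x² + 24x − 31.
Step 6: lead(12x³ + 56x² + 24x − 31) ÷ lead(D) = 12x³ ÷ 2x = 6x². Subtract (6x²)·D = 12x³ + 48x². Remainder: 8x² + 24x − 31.
Step 7: lead(8x² + 24x − 31) ÷ lead(D) = 8x² ÷ 2x = 4x. Subtract (4x)·D = 8x² + 32x. Remainder: −8x − 31.
Step 8: lead(−8x − 31) ÷ lead(D) = −8x ÷ 2x = −4. Subtract (−4)·D = −8x − 32. Remainder: 1.

Q(x) = x⁷ + 3x⁶ + 3x⁵ + 3x⁴ + 7x³ + 6x² + 4x − 4; R(x) = 1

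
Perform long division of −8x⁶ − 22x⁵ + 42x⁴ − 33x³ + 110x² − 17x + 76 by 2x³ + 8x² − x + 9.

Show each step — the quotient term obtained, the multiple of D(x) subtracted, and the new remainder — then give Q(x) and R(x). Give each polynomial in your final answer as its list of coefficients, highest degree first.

Step 1: lead(−8x⁶ − 22x⁵ + 42x⁴ − 33x³ + 110x² − 17x + 76) ÷ lead(D) = −8x⁶ ÷ 2x³ = −4x³. Subtract (−4x³)·D = −8x⁶ − 32x⁵ + 4x⁴ − 36x³. Remainder: 10x⁵ + 38x⁴ + 3x³ + 110x² − 17x + 76.
Step 2: lead(10x⁵ + 38x⁴ + 3x³ + 110x² − 17x + 76) ÷ lead(D) = 10x⁵ ÷ 2x³ = 5x². Subtract (5x²)·D = 10x⁵ + 40x⁴ − 5x³ + 45x². Remainder: −2x⁴ + 8x³ + 65x² − 17x + 76.
Step 3: lead(−2x⁴ + 8x³ + 65x² − 17x + 76) ÷ lead(D) = −2x⁴ ÷ 2x³ = −x. Subtract (−x)·D = −2x⁴ − 8x³ + x² − 9x. Remainder: 16x³ + 64x² − 8x + 76.
Step 4: lead(16x³ + 64x² − 8x + 76) ÷ lead(D) = 16x³ ÷ 2x³ = 8. Subtract (8)·D = 16x³ + 64x² − 8x + 72. Remainder: 4.

Q = [-4, 5, -1, 8]; R = [4]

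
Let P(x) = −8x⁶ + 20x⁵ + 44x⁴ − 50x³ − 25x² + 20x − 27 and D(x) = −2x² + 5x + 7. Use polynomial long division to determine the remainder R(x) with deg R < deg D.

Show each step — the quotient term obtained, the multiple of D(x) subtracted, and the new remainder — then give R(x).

R(x) = −6

Step 1: lead(−8x⁶ + 20x⁵ + 44x⁴ − 50x³ − 25x² + 20x − 27) ÷ lead(D) = −8x⁶ ÷ −2x² = 4x⁴. Subtract (4x⁴)·D = −8x⁶ + 20x⁵ + 28x⁴. Remainder: 16x⁴ − 50x³ − 25x² + 20x − 27.
Step 2: lead(16x⁴ − 50x³ − 25x² + 20x − 27) ÷ lead(D) = 16x⁴ ÷ −2x² = −8x². Subtract (−8x²)·D = 16x⁴ − 40x³ − 56x². Remainder: −10x³ + 31x² + 20x − 27.
Step 3: lead(−10x³ + 31x² + 20x − 27) ÷ lead(D) = −10x³ ÷ −2x² = 5x. Subtract (5x)·D = −10x³ + 25x² + 35x. Remainder: 6x² − 15x − 27.
Step 4: lead(6x² − 15x − 27) ÷ lead(D) = 6x² ÷ −2x² = −3. Subtract (−3)·D = 6x² − 15x − 21. Remainder: −6.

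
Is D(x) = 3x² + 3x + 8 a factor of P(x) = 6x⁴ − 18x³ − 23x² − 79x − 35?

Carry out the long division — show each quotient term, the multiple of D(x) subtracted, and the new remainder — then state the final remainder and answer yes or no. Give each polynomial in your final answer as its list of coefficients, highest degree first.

R = [5], so D(x) is not a factor of P(x). no

Step 1: lead(6x⁴ − 18x³ − 23x² − 79x − 35) ÷ lead(D) = 6x⁴ ÷ 3x² = 2x². Subtract (2x²)·D = 6x⁴ + 6x³ + 16x². Remainder: −24x³ − 39x² − 79x − 35.
Step 2: lead(−24x³ − 39x² − 79x − 35) ÷ lead(D) = −24x³ ÷ 3x² = −8x. Subtract (−8x)·D = −24x³ − 24x² − 64x. Remainder: −15x² − 15x − 35.
Step 3: lead(−15x² − 15x − 35) ÷ lead(D) = −15x² ÷ 3x² = −5. Subtract (−5)·D = −15x² − 15x − 40. Remainder: 5.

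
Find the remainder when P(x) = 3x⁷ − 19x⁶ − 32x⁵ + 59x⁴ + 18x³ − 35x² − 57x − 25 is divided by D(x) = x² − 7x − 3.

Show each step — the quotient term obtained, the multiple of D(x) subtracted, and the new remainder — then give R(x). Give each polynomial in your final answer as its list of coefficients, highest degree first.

R = [-7]

Step 1: lead(3x⁷ − 19x⁶ − 32x⁵ + 59x⁴ + 18x³ − 35x² − 57x − 25) ÷ lead(D) = 3x⁷ ÷ x² = 3x⁵. Subtract (3x⁵)·D = 3x⁷ − 21x⁶ − 9x⁵. Remainder: 2x⁶ − 23x⁵ + 59x⁴ + 18x³ − 35x² − 57x − 25.
Step 2: lead(2x⁶ − 23x⁵ + 59x⁴ + 18x³ − 35x² − 57x − 25) ÷ lead(D) = 2x⁶ ÷ x² = 2x⁴. Subtract (2x⁴)·D = 2x⁶ − 14x⁵ − 6x⁴. Remainder: −9x⁵ + 65x⁴ + 18x³ − 35x² − 57x − 25.
Step 3: lead(−9x⁵ + 65x⁴ + 18x³ − 35x² − 57x − 25) ÷ lead(D) = −9x⁵ ÷ x² = −9x³. Subtract (−9x³)·D = −9x⁵ + 63x⁴ + 27x³. Remainder: 2x⁴ − 9x³ − 35x² − 57x − 25.
Step 4: lead(2x⁴ − 9x³ − 35x² − 57x − 25) ÷ lead(D) = 2x⁴ ÷ x² = 2x². Subtract (2x²)·D = 2x⁴ − 14x³ − 6x². Remainder: 5x³ − 29x² − 57x − 25.
Step 5: lead(5x³ − 29x² − 57x − 25) ÷ lead(D) = 5x³ ÷ x² = 5x. Subtract (5x)·D = 5x³ − 35x² − 15x. Remainder: 6x² − 42x − 25.
Step 6: lead(6x² − 42x − 25) ÷ lead(D) = 6x² ÷ x² = 6. Subtract (6)·D = 6x² − 42x − 18. Remainder: −7.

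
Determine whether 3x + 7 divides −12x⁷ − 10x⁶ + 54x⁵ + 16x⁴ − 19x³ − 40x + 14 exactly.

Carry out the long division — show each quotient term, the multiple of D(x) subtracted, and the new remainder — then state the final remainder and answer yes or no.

Step 1: lead(−12x⁷ − 10x⁶ + 54x⁵ + 16x⁴ − 19x³ − 40x + 14) ÷ lead(D) = −12x⁷ ÷ 3x = −4x⁶. Subtract (−4x⁶)·D = −12x⁷ − 28x⁶. Remainder: 18x⁶ + 54x⁵ + 16x⁴ − 19x³ − 40x + 14.
Step 2: lead(18x⁶ + 54x⁵ + 16x⁴ − 19x³ − 40x + 14) ÷ lead(D) = 18x⁶ ÷ 3x = 6x⁵. Subtract (6x⁵)·D = 18x⁶ + 42x⁵. Remainder: 12x⁵ + 16x⁴ − 19x³ − 40x + 14.
Step 3: lead(12x⁵ + 16x⁴ − 19x³ − 40x + 14) ÷ lead(D) = 12x⁵ ÷ 3x = 4x⁴. Subtract (4x⁴)·D = 12x⁵ + 28x⁴. Remainder: −12x⁴ − 19x³ − 40x + 14.
Step 4: lead(−12x⁴ − 19x³ − 40x + 14) ÷ lead(D) = −12x⁴ ÷ 3x = −4x³. Subtract (−4x³)·D = −12x⁴ − 28x³. Remainder: 9x³ − 40x + 14.
Step 5: lead(9x³ − 40x + 14) ÷ lead(D) = 9x³ ÷ 3x = 3x². Subtract (3x²)·D = 9x³ + 21x². Remainder: −21x² − 40x + 14.
Step 6: lead(−21x² − 40x + 14) ÷ lead(D) = −21x² ÷ 3x = −7x. Subtract (−7x)·D = −21x² − 49x. Remainder: 9x + 14.
Step 7: lead(9x + 14) ÷ lead(D) = 9x ÷ 3x = 3. Subtract (3)·D = 9x + 21. Remainder: −7.

R(x) = −7, so D(x) is not a factor of P(x). no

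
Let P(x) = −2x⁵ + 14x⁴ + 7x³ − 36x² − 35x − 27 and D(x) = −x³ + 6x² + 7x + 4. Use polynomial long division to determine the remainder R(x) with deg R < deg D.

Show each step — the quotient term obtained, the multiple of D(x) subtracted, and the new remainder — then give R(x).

Step 1: lead(−2x⁵ + 14x⁴ + 7x³ − 36x² − 35x − 27) ÷ lead(D) = −2x⁵ ÷ −x³ = 2x². Subtract (2x²)·D = −2x⁵ + 12x⁴ + 14x³ + 8x². Remainder: 2x⁴ − 7x³ − 44x² − 35x − 27.
Step 2: lead(2x⁴ − 7x³ − 44x² − 35x − 27) ÷ lead(D) = 2x⁴ ÷ −x³ = −2x. Subtract (−2x)·D = 2x⁴ − 12x³ − 14x² − 8x. Remainder: 5x³ − 30x² − 27x − 27.
Step 3: lead(5x³ − 30x² − 27x − 27) ÷ lead(D) = 5x³ ÷ −x³ = −5. Subtract (−5)·D = 5x³ − 30x² − 35x − 20. Remainder: 8x − 7.

R(x) = 8x − 7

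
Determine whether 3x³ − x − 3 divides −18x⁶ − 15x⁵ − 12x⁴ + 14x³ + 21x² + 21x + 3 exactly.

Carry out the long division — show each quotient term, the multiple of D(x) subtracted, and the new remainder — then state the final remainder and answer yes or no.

Step 1: lead(−18x⁶ − 15x⁵ − 12x⁴ + 14x³ + 21x² + 21x + 3) ÷ lead(D) = −18x⁶ ÷ 3x³ = −6x³. Subtract (−6x³)·D = −18x⁶ + 6x⁴ + 18x³. Remainder: −15x⁵ − 18x⁴ − 4x³ + 21x² + 21x + 3.
Step 2: lead(−15x⁵ − 18x⁴ − 4x³ + 21x² + 21x + 3) ÷ lead(D) = −15x⁵ ÷ 3x³ = −5x². Subtract (−5x²)·D = −15x⁵ + 5x³ + 15x². Remainder: −18x⁴ − 9x³ + 6x² + 21x + 3.
Step 3: lead(−18x⁴ − 9x³ + 6x² + 21x + 3) ÷ lead(D) = −18x⁴ ÷ 3x³ = −6x. Subtract (−6x)·D = −18x⁴ + 6x² + 18x. Remainder: −9x³ + 3x + 3.
Step 4: lead(−9x³ + 3x + 3) ÷ lead(D) = −9x³ ÷ 3x³ = −3. Subtract (−3)·D = −9x³ + 3x + 9. Remainder: −6.

R(x) = −6, so D(x) is not a factor of P(x). no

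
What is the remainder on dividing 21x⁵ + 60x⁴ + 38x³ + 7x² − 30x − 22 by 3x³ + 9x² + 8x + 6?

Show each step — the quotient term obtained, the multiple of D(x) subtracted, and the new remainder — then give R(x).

Step 1: lead(21x⁵ + 60x⁴ + 38x³ + 7x² − 30x − 22) ÷ lead(D) = 21x⁵ ÷ 3x³ = 7x². Subtract (7x²)·D = 21x⁵ + 63x⁴ + 56x³ + 42x². Remainder: −3x⁴ − 18x³ − 35x² − 30x − 22.
Step 2: lead(−3x⁴ − 18x³ − 35x² − 30x − 22) ÷ lead(D) = −3x⁴ ÷ 3x³ = −x. Subtract (−x)·D = −3x⁴ − 9x³ − 8x² − 6x. Remainder: −9x³ − 27x² − 24x − 22.
Step 3: lead(−9x³ − 27x² − 24x − 22) ÷ lead(D) = −9x³ ÷ 3x³ = −3. Subtract (−3)·D = −9x³ − 27x² − 24x − 18. Remainder: −4.

R(x) = −4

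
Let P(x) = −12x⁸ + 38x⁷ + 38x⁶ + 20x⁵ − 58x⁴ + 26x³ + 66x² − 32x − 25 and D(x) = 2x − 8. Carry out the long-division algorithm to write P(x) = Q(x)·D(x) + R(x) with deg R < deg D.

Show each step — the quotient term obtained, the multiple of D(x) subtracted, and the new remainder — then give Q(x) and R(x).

Q(x) = −6x⁷ − 5x⁶ − x⁵ + 6x⁴ − 5x³ − 7x² + 5x + 4; R(x) = 7

Step 1: lead(−12x⁸ + 38x⁷ + 38x⁶ + 20x⁵ − 58x⁴ + 26x³ + 66x² − 32x − 25) ÷ lead(D) = −12x⁸ ÷ 2x = −6x⁷. Subtract (−6x⁷)·D = −12x⁸ + 48x⁷. Remainder: −10x⁷ + 38x⁶ + 20x⁵ − 58x⁴ + 26x³ + 66x² − 32x − 25.
Step 2: lead(−10x⁷ + 38x⁶ + 20x⁵ − 58x⁴ + 26x³ + 66x² − 32x − 25) ÷ lead(D) = −10x⁷ ÷ 2x = −5x⁶. Subtract (−5x⁶)·D = −10x⁷ + 40x⁶. Remainder: −2x⁶ + 20x⁵ − 58x⁴ + 26x³ + 66x² − 32x − 25.
Step 3: lead(−2x⁶ + 20x⁵ − 58x⁴ + 26x³ + 66x² − 32x − 25) ÷ lead(D) = −2x⁶ ÷ 2x = −x⁵. Subtract (−x⁵)·D = −2x⁶ + 8x⁵. Remainder: 12x⁵ − 58x⁴ + 26x³ + 66x² − 32x − 25.
Step 4: lead(12x⁵ − 58x⁴ + 26x³ + 66x² − 32x − 25) ÷ lead(D) = 12x⁵ ÷ 2x = 6x⁴. Subtract (6x⁴)·D = 12x⁵ − 48x⁴. Remainder: −10x⁴ + 26x³ + 66x² − 32x − 25.
Step 5: lead(−10x⁴ + 26x³ + 66x² − 32x − 25) ÷ lead(D) = −10x⁴ ÷ 2x = −5x³. Subtract (−5x³)·D = −10x⁴ + 40x³. Remainder: −14x³ + 66x² − 32x − 25.
Step 6: lead(−14x³ + 66x² − 32x − 25) ÷ lead(D) = −14x³ ÷ 2x = −7x². Subtract (−7x²)·D = −14x³ + 56x². Remainder: 10x² − 32x − 25.
Step 7: lead(10x² − 32x − 25) ÷ lead(D) = 10x² ÷ 2x = 5x. Subtract (5x)·D = 10x² − 40x. Remainder: 8x − 25.
Step 8: lead(8x − 25) ÷ lead(D) = 8x ÷ 2x = 4. Subtract (4)·D = 8x − 32. Remainder: 7.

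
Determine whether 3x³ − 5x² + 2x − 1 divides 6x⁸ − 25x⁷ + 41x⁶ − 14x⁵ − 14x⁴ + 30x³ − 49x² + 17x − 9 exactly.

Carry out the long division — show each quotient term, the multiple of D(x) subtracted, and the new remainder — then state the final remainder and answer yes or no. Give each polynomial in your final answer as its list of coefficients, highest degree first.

Step 1: lead(6x⁸ − 25x⁷ + 41x⁶ − 14x⁵ − 14x⁴ + 30x³ − 49x² + 17x − 9) ÷ lead(D) = 6x⁸ ÷ 3x³ = 2x⁵. Subtract (2x⁵)·D = 6x⁸ − 10x⁷ + 4x⁶ − 2x⁵. Remainder: −15x⁷ + 37x⁶ − 12x⁵ − 14x⁴ + 30x³ − 49x² + 17x − 9.
Step 2: lead(−15x⁷ + 37x⁶ − 12x⁵ − 14x⁴ + 30x³ − 49x² + 17x − 9) ÷ lead(D) = −15x⁷ ÷ 3x³ = −5x⁴. Subtract (−5x⁴)·D = −15x⁷ + 25x⁶ − 10x⁵ + 5x⁴. Remainder: 12x⁶ − 2x⁵ − 19x⁴ + 30x³ − 49x² + 17x − 9.
Step 3: lead(12x⁶ − 2x⁵ − 19x⁴ + 30x³ − 49x² + 17x − 9) ÷ lead(D) = 12x⁶ ÷ 3x³ = 4x³. Subtract (4x³)·D = 12x⁶ − 20x⁵ + 8x⁴ − 4x³. Remainder: 18x⁵ − 27x⁴ + 34x³ − 49x² + 17x − 9.
Step 4: lead(18x⁵ − 27x⁴ + 34x³ − 49x² + 17x − 9) ÷ lead(D) = 18x⁵ ÷ 3x³ = 6x². Subtract (6x²)·D = 18x⁵ − 30x⁴ + 12x³ − 6x². Remainder: 3x⁴ + 22x³ − 43x² + 17x − 9.
Step 5: lead(3x⁴ + 22x³ − 43x² + 17x − 9) ÷ lead(D) = 3x⁴ ÷ 3x³ = x. Subtract (x)·D = 3x⁴ − 5x³ + 2x² − x. Remainder: 27x³ − 45x² + 18x − 9.
Step 6: lead(27x³ − 45x² + 18x − 9) ÷ lead(D) = 27x³ ÷ 3x³ = 9. Subtract (9)·D = 27x³ − 45x² + 18x − 9. Remainder: 0.

R = [0], so D(x) is a factor of P(x). yes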